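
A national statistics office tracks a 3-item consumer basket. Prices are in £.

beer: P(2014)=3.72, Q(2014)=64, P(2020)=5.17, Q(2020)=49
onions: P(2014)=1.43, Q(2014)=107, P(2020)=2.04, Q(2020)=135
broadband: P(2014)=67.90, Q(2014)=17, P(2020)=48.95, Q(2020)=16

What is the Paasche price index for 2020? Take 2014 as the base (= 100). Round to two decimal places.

89.75

Paasche price index uses current-period quantities as weights.
ΣP(2020)·Q(2020) = 5.17×49 + 2.04×135 + 48.95×16 = 253.33 + 275.4 + 783.2 = 1311.93
ΣP(2014)·Q(2020) = 3.72×49 + 1.43×135 + 67.90×16 = 182.28 + 193.05 + 1086.4 = 1461.73
Index = 1311.93 / 1461.73 × 100 = 89.7519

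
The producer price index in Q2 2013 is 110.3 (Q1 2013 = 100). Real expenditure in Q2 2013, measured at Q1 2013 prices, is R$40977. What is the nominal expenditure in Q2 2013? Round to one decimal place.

45197.6

Nominal = Real × (Index/100) = 40977 × (110.3/100)
        = 40977 × 1.103 = 45197.6310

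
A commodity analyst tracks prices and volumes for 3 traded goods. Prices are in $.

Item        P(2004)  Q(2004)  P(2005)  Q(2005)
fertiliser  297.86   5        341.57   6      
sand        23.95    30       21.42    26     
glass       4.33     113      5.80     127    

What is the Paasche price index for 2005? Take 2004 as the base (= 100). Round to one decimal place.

Paasche price index uses current-period quantities as weights.
ΣP(2005)·Q(2005) = 341.57×6 + 21.42×26 + 5.80×127 = 2049.42 + 556.92 + 736.6 = 3342.94
ΣP(2004)·Q(2005) = 297.86×6 + 23.95×26 + 4.33×127 = 1787.16 + 622.7 + 549.91 = 2959.77
Index = 3342.94 / 2959.77 × 100 = 112.9459

112.9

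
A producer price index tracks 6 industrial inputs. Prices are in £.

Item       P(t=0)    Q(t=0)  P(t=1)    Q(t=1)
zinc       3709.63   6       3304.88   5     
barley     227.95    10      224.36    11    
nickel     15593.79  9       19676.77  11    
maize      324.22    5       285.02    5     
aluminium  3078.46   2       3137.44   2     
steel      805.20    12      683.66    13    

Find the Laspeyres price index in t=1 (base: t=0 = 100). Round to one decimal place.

118.0

Laspeyres price index uses base-period quantities as weights.
ΣP(t=1)·Q(t=0) = 3304.88×6 + 224.36×10 + 19676.77×9 + 285.02×5 + 3137.44×2 + 683.66×12 = 19829.28 + 2243.6 + 177090.93 + 1425.1 + 6274.88 + 8203.92 = 215067.71
ΣP(t=0)·Q(t=0) = 3709.63×6 + 227.95×10 + 15593.79×9 + 324.22×5 + 3078.46×2 + 805.20×12 = 22257.78 + 2279.5 + 140344.11 + 1621.1 + 6156.92 + 9662.4 = 182321.81
Index = 215067.71 / 182321.81 × 100 = 117.9605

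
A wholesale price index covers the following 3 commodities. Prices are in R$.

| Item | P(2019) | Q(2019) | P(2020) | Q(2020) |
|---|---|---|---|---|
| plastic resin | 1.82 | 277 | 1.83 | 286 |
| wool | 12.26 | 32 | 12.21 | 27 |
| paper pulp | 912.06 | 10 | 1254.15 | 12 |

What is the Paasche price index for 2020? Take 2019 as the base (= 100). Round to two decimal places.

134.81

Paasche price index uses current-period quantities as weights.
ΣP(2020)·Q(2020) = 1.83×286 + 12.21×27 + 1254.15×12 = 523.38 + 329.67 + 15049.8 = 15902.85
ΣP(2019)·Q(2020) = 1.82×286 + 12.26×27 + 912.06×12 = 520.52 + 331.02 + 10944.72 = 11796.26
Index = 15902.85 / 11796.26 × 100 = 134.8126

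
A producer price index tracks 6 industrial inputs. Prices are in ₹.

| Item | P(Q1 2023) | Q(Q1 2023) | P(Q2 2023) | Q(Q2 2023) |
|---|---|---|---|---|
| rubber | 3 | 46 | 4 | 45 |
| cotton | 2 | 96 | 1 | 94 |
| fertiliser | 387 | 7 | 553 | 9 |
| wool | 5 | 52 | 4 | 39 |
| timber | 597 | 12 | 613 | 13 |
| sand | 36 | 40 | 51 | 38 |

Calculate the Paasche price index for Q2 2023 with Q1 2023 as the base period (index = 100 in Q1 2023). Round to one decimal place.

116.6

Paasche price index uses current-period quantities as weights.
ΣP(Q2 2023)·Q(Q2 2023) = 4×45 + 1×94 + 553×9 + 4×39 + 613×13 + 51×38 = 180 + 94 + 4977 + 156 + 7969 + 1938 = 15314
ΣP(Q1 2023)·Q(Q2 2023) = 3×45 + 2×94 + 387×9 + 5×39 + 597×13 + 36×38 = 135 + 188 + 3483 + 195 + 7761 + 1368 = 13130
Index = 15314 / 13130 × 100 = 116.6337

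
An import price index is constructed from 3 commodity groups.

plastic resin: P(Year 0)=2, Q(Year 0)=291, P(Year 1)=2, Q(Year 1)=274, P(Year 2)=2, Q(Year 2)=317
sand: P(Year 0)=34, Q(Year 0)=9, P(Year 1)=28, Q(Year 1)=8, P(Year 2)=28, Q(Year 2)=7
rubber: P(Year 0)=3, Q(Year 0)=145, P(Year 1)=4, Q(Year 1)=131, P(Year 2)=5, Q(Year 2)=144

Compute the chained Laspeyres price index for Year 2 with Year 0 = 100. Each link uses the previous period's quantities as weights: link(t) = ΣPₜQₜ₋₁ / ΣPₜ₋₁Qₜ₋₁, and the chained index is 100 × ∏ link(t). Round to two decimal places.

117.68

Link Year 0→Year 1:
ΣP(Year 1)Q(Year 0) = 2×291 + 28×9 + 4×145 = 582 + 252 + 580 = 1414
ΣP(Year 0)Q(Year 0) = 2×291 + 34×9 + 3×145 = 582 + 306 + 435 = 1323
link = 1414/1323 = 1.068783
Link Year 1→Year 2:
ΣP(Year 2)Q(Year 1) = 2×274 + 28×8 + 5×131 = 548 + 224 + 655 = 1427
ΣP(Year 1)Q(Year 1) = 2×274 + 28×8 + 4×131 = 548 + 224 + 524 = 1296
link = 1427/1296 = 1.101080
Chained index = 100 × 1.068783 × 1.101080 = 117.6816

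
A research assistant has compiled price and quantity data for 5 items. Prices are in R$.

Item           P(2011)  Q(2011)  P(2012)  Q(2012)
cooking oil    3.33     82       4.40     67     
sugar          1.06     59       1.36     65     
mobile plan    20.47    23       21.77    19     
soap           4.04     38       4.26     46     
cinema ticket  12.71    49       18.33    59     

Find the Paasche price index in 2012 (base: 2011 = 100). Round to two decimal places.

128.30

Paasche price index uses current-period quantities as weights.
ΣP(2012)·Q(2012) = 4.40×67 + 1.36×65 + 21.77×19 + 4.26×46 + 18.33×59 = 294.8 + 88.4 + 413.63 + 195.96 + 1081.47 = 2074.26
ΣP(2011)·Q(2012) = 3.33×67 + 1.06×65 + 20.47×19 + 4.04×46 + 12.71×59 = 223.11 + 68.9 + 388.93 + 185.84 + 749.89 = 1616.67
Index = 2074.26 / 1616.67 × 100 = 128.3045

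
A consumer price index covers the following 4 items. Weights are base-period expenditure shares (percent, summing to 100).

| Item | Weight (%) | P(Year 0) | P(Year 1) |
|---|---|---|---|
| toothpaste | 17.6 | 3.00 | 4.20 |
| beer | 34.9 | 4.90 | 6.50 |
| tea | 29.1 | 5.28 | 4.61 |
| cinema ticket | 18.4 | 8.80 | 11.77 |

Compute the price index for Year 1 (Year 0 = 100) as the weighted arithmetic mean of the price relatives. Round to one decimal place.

121.0

toothpaste: 17.6 × (4.20/3.00) = 17.6 × 1.400000 = 24.6400
beer: 34.9 × (6.50/4.90) = 34.9 × 1.326531 = 46.2959
tea: 29.1 × (4.61/5.28) = 29.1 × 0.873106 = 25.4074
cinema ticket: 18.4 × (11.77/8.80) = 18.4 × 1.337500 = 24.6100
Index = Σ wᵢ·(p₁ᵢ/p₀ᵢ) = 24.6400 + 46.2959 + 25.4074 + 24.6100 = 120.9533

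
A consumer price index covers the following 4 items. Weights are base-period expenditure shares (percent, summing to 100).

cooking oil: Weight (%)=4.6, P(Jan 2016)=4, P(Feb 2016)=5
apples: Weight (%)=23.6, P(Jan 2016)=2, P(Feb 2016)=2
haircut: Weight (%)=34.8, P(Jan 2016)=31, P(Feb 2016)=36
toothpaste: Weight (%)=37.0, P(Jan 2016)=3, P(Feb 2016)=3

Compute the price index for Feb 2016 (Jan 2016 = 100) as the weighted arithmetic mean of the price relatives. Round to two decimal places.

106.76

cooking oil: 4.6 × (5/4) = 4.6 × 1.250000 = 5.7500
apples: 23.6 × (2/2) = 23.6 × 1.000000 = 23.6000
haircut: 34.8 × (36/31) = 34.8 × 1.161290 = 40.4129
toothpaste: 37.0 × (3/3) = 37.0 × 1.000000 = 37.0000
Index = Σ wᵢ·(p₁ᵢ/p₀ᵢ) = 5.7500 + 23.6000 + 40.4129 + 37.0000 = 106.7629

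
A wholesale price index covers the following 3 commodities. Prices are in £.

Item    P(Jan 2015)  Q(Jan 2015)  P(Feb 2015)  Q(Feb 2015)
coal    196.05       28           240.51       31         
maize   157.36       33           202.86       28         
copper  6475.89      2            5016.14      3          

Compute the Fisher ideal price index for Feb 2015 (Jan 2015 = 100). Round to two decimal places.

Laspeyres component (base-period weights):
ΣP(Feb 2015)Q(Jan 2015) = 240.51×28 + 202.86×33 + 5016.14×2 = 6734.28 + 6694.38 + 10032.28 = 23460.94
ΣP(Jan 2015)Q(Jan 2015) = 196.05×28 + 157.36×33 + 6475.89×2 = 5489.4 + 5192.88 + 12951.78 = 23634.06
L = 23460.94 / 23634.06 × 100 = 99.2675
Paasche component (current-period weights):
ΣP(Feb 2015)Q(Feb 2015) = 240.51×31 + 202.86×28 + 5016.14×3 = 7455.81 + 5680.08 + 15048.42 = 28184.31
ΣP(Jan 2015)Q(Feb 2015) = 196.05×31 + 157.36×28 + 6475.89×3 = 6077.55 + 4406.08 + 19427.67 = 29911.3
P = 28184.31 / 29911.3 × 100 = 94.2263
Fisher = √(L × P) = √(99.2675 × 94.2263) = 96.7141

96.71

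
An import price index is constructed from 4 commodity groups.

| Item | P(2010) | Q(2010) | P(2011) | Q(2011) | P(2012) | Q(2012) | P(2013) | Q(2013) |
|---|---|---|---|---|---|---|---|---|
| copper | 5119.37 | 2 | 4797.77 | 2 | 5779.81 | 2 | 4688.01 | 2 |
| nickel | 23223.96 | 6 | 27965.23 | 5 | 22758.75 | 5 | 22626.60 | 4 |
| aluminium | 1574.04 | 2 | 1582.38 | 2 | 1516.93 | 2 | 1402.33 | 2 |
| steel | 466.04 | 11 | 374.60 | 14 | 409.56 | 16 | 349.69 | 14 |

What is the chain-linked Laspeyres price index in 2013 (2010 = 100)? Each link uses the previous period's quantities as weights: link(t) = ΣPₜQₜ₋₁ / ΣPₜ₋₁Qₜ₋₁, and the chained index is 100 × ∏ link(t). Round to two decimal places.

96.44

Link 2010→2011:
ΣP(2011)Q(2010) = 4797.77×2 + 27965.23×6 + 1582.38×2 + 374.60×11 = 9595.54 + 167791.38 + 3164.76 + 4120.6 = 184672.28
ΣP(2010)Q(2010) = 5119.37×2 + 23223.96×6 + 1574.04×2 + 466.04×11 = 10238.74 + 139343.76 + 3148.08 + 5126.44 = 157857.02
link = 184672.28/157857.02 = 1.169871
Link 2011→2012:
ΣP(2012)Q(2011) = 5779.81×2 + 22758.75×5 + 1516.93×2 + 409.56×14 = 11559.62 + 113793.75 + 3033.86 + 5733.84 = 134121.07
ΣP(2011)Q(2011) = 4797.77×2 + 27965.23×5 + 1582.38×2 + 374.60×14 = 9595.54 + 139826.15 + 3164.76 + 5244.4 = 157830.85
link = 134121.07/157830.85 = 0.849777
Link 2012→2013:
ΣP(2013)Q(2012) = 4688.01×2 + 22626.60×5 + 1402.33×2 + 349.69×16 = 9376.02 + 113133 + 2804.66 + 5595.04 = 130908.72
ΣP(2012)Q(2012) = 5779.81×2 + 22758.75×5 + 1516.93×2 + 409.56×16 = 11559.62 + 113793.75 + 3033.86 + 6552.96 = 134940.19
link = 130908.72/134940.19 = 0.970124
Chained index = 100 × 1.169871 × 0.849777 × 0.970124 = 96.4429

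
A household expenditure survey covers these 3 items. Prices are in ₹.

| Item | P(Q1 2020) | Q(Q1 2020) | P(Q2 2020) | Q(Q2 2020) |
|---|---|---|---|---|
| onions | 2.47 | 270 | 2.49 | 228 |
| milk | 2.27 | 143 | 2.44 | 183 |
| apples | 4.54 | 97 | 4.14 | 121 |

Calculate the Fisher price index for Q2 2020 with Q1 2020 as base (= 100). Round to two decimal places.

Laspeyres component (base-period weights):
ΣP(Q2 2020)Q(Q1 2020) = 2.49×270 + 2.44×143 + 4.14×97 = 672.3 + 348.92 + 401.58 = 1422.8
ΣP(Q1 2020)Q(Q1 2020) = 2.47×270 + 2.27×143 + 4.54×97 = 666.9 + 324.61 + 440.38 = 1431.89
L = 1422.8 / 1431.89 × 100 = 99.3652
Paasche component (current-period weights):
ΣP(Q2 2020)Q(Q2 2020) = 2.49×228 + 2.44×183 + 4.14×121 = 567.72 + 446.52 + 500.94 = 1515.18
ΣP(Q1 2020)Q(Q2 2020) = 2.47×228 + 2.27×183 + 4.54×121 = 563.16 + 415.41 + 549.34 = 1527.91
P = 1515.18 / 1527.91 × 100 = 99.1668
Fisher = √(L × P) = √(99.3652 × 99.1668) = 99.2660

99.27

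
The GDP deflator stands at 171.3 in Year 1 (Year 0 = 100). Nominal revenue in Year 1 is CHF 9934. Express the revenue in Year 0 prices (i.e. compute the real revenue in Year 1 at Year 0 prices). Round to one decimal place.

5799.2

Real = Nominal ÷ (Index/100) = 9934 ÷ (171.3/100)
     = 9934 ÷ 1.713 = 5799.1827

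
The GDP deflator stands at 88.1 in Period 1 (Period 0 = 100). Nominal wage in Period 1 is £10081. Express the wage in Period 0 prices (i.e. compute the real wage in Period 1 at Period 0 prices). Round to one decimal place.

Real = Nominal ÷ (Index/100) = 10081 ÷ (88.1/100)
     = 10081 ÷ 0.881 = 11442.6788

11442.7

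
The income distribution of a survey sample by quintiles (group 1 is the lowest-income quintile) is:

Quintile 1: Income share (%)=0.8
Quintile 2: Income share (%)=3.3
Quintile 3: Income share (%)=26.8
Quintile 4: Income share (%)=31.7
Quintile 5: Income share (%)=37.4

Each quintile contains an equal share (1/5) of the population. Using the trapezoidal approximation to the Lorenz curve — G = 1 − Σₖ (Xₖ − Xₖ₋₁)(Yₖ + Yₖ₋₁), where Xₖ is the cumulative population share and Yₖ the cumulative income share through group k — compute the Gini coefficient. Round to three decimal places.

0.406

Cumulative income shares Yₖ: 0.0080, 0.0410, 0.3090, 0.6260, 1.0000
Σ (Xₖ−Xₖ₋₁)(Yₖ+Yₖ₋₁) = (1/5)(0.0080+0.0000) + (1/5)(0.0410+0.0080) + (1/5)(0.3090+0.0410) + (1/5)(0.6260+0.3090) + (1/5)(1.0000+0.6260)
  = 0.0016 + 0.0098 + 0.0700 + 0.1870 + 0.3252 = 0.5936
G = 1 − 0.5936 = 0.4064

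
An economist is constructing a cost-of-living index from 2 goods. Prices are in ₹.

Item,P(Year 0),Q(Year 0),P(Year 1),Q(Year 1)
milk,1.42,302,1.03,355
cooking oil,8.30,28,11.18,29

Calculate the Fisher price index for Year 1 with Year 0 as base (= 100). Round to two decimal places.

93.50

Laspeyres component (base-period weights):
ΣP(Year 1)Q(Year 0) = 1.03×302 + 11.18×28 = 311.06 + 313.04 = 624.1
ΣP(Year 0)Q(Year 0) = 1.42×302 + 8.30×28 = 428.84 + 232.4 = 661.24
L = 624.1 / 661.24 × 100 = 94.3833
Paasche component (current-period weights):
ΣP(Year 1)Q(Year 1) = 1.03×355 + 11.18×29 = 365.65 + 324.22 = 689.87
ΣP(Year 0)Q(Year 1) = 1.42×355 + 8.30×29 = 504.1 + 240.7 = 744.8
P = 689.87 / 744.8 × 100 = 92.6249
Fisher = √(L × P) = √(94.3833 × 92.6249) = 93.4999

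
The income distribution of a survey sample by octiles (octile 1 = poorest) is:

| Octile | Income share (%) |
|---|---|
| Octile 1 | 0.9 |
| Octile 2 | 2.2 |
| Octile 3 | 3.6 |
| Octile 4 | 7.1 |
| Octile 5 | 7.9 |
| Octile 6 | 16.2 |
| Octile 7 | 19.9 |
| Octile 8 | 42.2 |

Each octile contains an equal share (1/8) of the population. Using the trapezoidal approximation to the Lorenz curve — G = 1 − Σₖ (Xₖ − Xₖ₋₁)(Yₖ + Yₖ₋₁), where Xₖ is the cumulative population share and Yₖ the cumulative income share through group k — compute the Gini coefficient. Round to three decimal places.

Cumulative income shares Yₖ: 0.0090, 0.0310, 0.0670, 0.1380, 0.2170, 0.3790, 0.5780, 1.0000
Σ (Xₖ−Xₖ₋₁)(Yₖ+Yₖ₋₁) = (1/8)(0.0090+0.0000) + (1/8)(0.0310+0.0090) + (1/8)(0.0670+0.0310) + (1/8)(0.1380+0.0670) + (1/8)(0.2170+0.1380) + (1/8)(0.3790+0.2170) + (1/8)(0.5780+0.3790) + (1/8)(1.0000+0.5780)
  = 0.0011 + 0.0050 + 0.0123 + 0.0256 + 0.0444 + 0.0745 + 0.1196 + 0.1972 = 0.4798
G = 1 − 0.4798 = 0.5202

0.520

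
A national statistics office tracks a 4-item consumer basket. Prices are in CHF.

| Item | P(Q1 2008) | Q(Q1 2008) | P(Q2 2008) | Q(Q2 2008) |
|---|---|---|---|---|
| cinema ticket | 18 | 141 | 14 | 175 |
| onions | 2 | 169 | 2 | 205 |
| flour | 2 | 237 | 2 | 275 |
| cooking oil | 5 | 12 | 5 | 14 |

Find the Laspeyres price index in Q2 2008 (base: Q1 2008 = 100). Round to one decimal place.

Laspeyres price index uses base-period quantities as weights.
ΣP(Q2 2008)·Q(Q1 2008) = 14×141 + 2×169 + 2×237 + 5×12 = 1974 + 338 + 474 + 60 = 2846
ΣP(Q1 2008)·Q(Q1 2008) = 18×141 + 2×169 + 2×237 + 5×12 = 2538 + 338 + 474 + 60 = 3410
Index = 2846 / 3410 × 100 = 83.4604

83.5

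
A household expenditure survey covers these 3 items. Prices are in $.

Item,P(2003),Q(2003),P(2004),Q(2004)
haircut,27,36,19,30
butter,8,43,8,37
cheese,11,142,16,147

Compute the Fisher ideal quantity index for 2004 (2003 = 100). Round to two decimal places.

Laspeyres component (base-period weights):
ΣP(2003)Q(2004) = 27×30 + 8×37 + 11×147 = 810 + 296 + 1617 = 2723
ΣP(2003)Q(2003) = 27×36 + 8×43 + 11×142 = 972 + 344 + 1562 = 2878
L = 2723 / 2878 × 100 = 94.6143
Paasche component (current-period weights):
ΣP(2004)Q(2004) = 19×30 + 8×37 + 16×147 = 570 + 296 + 2352 = 3218
ΣP(2004)Q(2003) = 19×36 + 8×43 + 16×142 = 684 + 344 + 2272 = 3300
P = 3218 / 3300 × 100 = 97.5152
Fisher = √(L × P) = √(94.6143 × 97.5152) = 96.0538

96.05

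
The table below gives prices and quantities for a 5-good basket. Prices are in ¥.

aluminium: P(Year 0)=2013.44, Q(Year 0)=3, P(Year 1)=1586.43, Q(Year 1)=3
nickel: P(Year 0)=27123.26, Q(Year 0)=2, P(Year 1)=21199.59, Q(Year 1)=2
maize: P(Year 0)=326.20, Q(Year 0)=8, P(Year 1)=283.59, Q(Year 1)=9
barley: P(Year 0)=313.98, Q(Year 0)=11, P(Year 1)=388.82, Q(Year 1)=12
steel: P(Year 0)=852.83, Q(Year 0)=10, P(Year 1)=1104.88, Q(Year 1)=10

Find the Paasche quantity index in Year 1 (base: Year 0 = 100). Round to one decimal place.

Paasche quantity index uses current-period prices as weights.
ΣP(Year 1)·Q(Year 1) = 1586.43×3 + 21199.59×2 + 283.59×9 + 388.82×12 + 1104.88×10 = 4759.29 + 42399.18 + 2552.31 + 4665.84 + 11048.8 = 65425.42
ΣP(Year 1)·Q(Year 0) = 1586.43×3 + 21199.59×2 + 283.59×8 + 388.82×11 + 1104.88×10 = 4759.29 + 42399.18 + 2268.72 + 4277.02 + 11048.8 = 64753.01
Index = 65425.42 / 64753.01 × 100 = 101.0384

101.0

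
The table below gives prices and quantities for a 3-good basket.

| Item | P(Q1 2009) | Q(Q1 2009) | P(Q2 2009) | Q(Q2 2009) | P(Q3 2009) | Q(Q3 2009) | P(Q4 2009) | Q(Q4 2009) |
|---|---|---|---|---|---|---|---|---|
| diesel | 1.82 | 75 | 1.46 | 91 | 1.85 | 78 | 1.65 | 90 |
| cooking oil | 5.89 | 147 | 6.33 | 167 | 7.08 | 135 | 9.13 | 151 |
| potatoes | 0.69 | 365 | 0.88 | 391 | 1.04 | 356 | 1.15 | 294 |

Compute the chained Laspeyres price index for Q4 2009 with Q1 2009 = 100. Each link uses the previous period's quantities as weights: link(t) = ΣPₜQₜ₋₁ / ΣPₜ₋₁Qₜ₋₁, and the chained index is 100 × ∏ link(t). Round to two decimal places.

149.73

Link Q1 2009→Q2 2009:
ΣP(Q2 2009)Q(Q1 2009) = 1.46×75 + 6.33×147 + 0.88×365 = 109.5 + 930.51 + 321.2 = 1361.21
ΣP(Q1 2009)Q(Q1 2009) = 1.82×75 + 5.89×147 + 0.69×365 = 136.5 + 865.83 + 251.85 = 1254.18
link = 1361.21/1254.18 = 1.085339
Link Q2 2009→Q3 2009:
ΣP(Q3 2009)Q(Q2 2009) = 1.85×91 + 7.08×167 + 1.04×391 = 168.35 + 1182.36 + 406.64 = 1757.35
ΣP(Q2 2009)Q(Q2 2009) = 1.46×91 + 6.33×167 + 0.88×391 = 132.86 + 1057.11 + 344.08 = 1534.05
link = 1757.35/1534.05 = 1.145562
Link Q3 2009→Q4 2009:
ΣP(Q4 2009)Q(Q3 2009) = 1.65×78 + 9.13×135 + 1.15×356 = 128.7 + 1232.55 + 409.4 = 1770.65
ΣP(Q3 2009)Q(Q3 2009) = 1.85×78 + 7.08×135 + 1.04×356 = 144.3 + 955.8 + 370.24 = 1470.34
link = 1770.65/1470.34 = 1.204245
Chained index = 100 × 1.085339 × 1.145562 × 1.204245 = 149.7266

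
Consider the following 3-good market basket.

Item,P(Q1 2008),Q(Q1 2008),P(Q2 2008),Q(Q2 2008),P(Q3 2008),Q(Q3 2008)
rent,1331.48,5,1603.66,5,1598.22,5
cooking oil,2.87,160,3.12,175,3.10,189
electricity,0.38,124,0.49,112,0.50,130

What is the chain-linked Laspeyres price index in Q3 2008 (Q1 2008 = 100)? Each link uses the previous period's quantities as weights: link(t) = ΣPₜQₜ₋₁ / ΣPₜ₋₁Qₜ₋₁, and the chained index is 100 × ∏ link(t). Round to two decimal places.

Link Q1 2008→Q2 2008:
ΣP(Q2 2008)Q(Q1 2008) = 1603.66×5 + 3.12×160 + 0.49×124 = 8018.3 + 499.2 + 60.76 = 8578.26
ΣP(Q1 2008)Q(Q1 2008) = 1331.48×5 + 2.87×160 + 0.38×124 = 6657.4 + 459.2 + 47.12 = 7163.72
link = 8578.26/7163.72 = 1.197459
Link Q2 2008→Q3 2008:
ΣP(Q3 2008)Q(Q2 2008) = 1598.22×5 + 3.10×175 + 0.50×112 = 7991.1 + 542.5 + 56 = 8589.6
ΣP(Q2 2008)Q(Q2 2008) = 1603.66×5 + 3.12×175 + 0.49×112 = 8018.3 + 546 + 54.88 = 8619.18
link = 8589.6/8619.18 = 0.996568
Chained index = 100 × 1.197459 × 0.996568 = 119.3349

119.33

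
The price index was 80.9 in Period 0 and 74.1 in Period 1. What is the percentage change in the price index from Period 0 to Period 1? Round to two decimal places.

-8.41%

Change = (74.1 − 80.9) / 80.9 × 100
       = -6.8 / 80.9 × 100 = -8.4054%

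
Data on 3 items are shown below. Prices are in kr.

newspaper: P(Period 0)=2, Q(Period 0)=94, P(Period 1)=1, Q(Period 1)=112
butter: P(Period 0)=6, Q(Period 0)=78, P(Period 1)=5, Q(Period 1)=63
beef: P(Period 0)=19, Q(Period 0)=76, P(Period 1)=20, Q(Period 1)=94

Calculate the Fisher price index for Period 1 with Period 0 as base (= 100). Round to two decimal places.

Laspeyres component (base-period weights):
ΣP(Period 1)Q(Period 0) = 1×94 + 5×78 + 20×76 = 94 + 390 + 1520 = 2004
ΣP(Period 0)Q(Period 0) = 2×94 + 6×78 + 19×76 = 188 + 468 + 1444 = 2100
L = 2004 / 2100 × 100 = 95.4286
Paasche component (current-period weights):
ΣP(Period 1)Q(Period 1) = 1×112 + 5×63 + 20×94 = 112 + 315 + 1880 = 2307
ΣP(Period 0)Q(Period 1) = 2×112 + 6×63 + 19×94 = 224 + 378 + 1786 = 2388
P = 2307 / 2388 × 100 = 96.6080
Fisher = √(L × P) = √(95.4286 × 96.6080) = 96.0165

96.02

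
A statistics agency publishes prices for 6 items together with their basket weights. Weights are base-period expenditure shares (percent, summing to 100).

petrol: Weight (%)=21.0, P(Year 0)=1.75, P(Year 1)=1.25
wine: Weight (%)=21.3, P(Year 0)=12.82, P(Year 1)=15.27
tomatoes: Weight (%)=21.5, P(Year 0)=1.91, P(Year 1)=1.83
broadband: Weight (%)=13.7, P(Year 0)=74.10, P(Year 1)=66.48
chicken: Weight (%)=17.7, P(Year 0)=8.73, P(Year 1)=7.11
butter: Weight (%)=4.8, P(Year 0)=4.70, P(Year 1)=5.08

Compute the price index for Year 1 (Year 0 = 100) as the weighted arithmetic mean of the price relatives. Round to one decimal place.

92.9

petrol: 21.0 × (1.25/1.75) = 21.0 × 0.714286 = 15.0000
wine: 21.3 × (15.27/12.82) = 21.3 × 1.191108 = 25.3706
tomatoes: 21.5 × (1.83/1.91) = 21.5 × 0.958115 = 20.5995
broadband: 13.7 × (66.48/74.10) = 13.7 × 0.897166 = 12.2912
chicken: 17.7 × (7.11/8.73) = 17.7 × 0.814433 = 14.4155
butter: 4.8 × (5.08/4.70) = 4.8 × 1.080851 = 5.1881
Index = Σ wᵢ·(p₁ᵢ/p₀ᵢ) = 15.0000 + 25.3706 + 20.5995 + 12.2912 + 14.4155 + 5.1881 = 92.8648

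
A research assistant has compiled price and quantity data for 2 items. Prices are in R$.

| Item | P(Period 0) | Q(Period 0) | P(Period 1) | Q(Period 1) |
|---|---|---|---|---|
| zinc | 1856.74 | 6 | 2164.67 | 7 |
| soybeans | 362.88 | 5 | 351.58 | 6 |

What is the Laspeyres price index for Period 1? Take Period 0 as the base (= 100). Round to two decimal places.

113.83

Laspeyres price index uses base-period quantities as weights.
ΣP(Period 1)·Q(Period 0) = 2164.67×6 + 351.58×5 = 12988.02 + 1757.9 = 14745.92
ΣP(Period 0)·Q(Period 0) = 1856.74×6 + 362.88×5 = 11140.44 + 1814.4 = 12954.84
Index = 14745.92 / 12954.84 × 100 = 113.8256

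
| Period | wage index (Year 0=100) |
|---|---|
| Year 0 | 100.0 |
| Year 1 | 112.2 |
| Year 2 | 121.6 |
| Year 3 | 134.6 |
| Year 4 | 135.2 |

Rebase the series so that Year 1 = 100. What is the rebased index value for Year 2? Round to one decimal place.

Rebased(Year 2) = 121.6 / 112.2 × 100 = 108.3779

108.4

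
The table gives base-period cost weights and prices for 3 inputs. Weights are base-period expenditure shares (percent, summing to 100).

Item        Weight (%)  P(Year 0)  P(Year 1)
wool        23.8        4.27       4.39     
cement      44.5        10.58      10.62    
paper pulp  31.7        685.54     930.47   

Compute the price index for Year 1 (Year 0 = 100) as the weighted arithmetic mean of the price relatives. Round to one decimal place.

wool: 23.8 × (4.39/4.27) = 23.8 × 1.028103 = 24.4689
cement: 44.5 × (10.62/10.58) = 44.5 × 1.003781 = 44.6682
paper pulp: 31.7 × (930.47/685.54) = 31.7 × 1.357280 = 43.0258
Index = Σ wᵢ·(p₁ᵢ/p₀ᵢ) = 24.4689 + 44.6682 + 43.0258 = 112.1629

112.2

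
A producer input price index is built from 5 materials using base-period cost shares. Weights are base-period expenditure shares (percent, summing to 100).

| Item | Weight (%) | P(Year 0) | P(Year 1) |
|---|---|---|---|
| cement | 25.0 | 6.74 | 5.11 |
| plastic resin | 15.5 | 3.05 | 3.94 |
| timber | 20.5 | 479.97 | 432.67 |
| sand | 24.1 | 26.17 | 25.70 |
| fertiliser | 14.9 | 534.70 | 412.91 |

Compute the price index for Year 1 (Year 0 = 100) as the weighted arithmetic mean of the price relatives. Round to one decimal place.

cement: 25.0 × (5.11/6.74) = 25.0 × 0.758160 = 18.9540
plastic resin: 15.5 × (3.94/3.05) = 15.5 × 1.291803 = 20.0230
timber: 20.5 × (432.67/479.97) = 20.5 × 0.901452 = 18.4798
sand: 24.1 × (25.70/26.17) = 24.1 × 0.982041 = 23.6672
fertiliser: 14.9 × (412.91/534.70) = 14.9 × 0.772227 = 11.5062
Index = Σ wᵢ·(p₁ᵢ/p₀ᵢ) = 18.9540 + 20.0230 + 18.4798 + 23.6672 + 11.5062 = 92.6301

92.6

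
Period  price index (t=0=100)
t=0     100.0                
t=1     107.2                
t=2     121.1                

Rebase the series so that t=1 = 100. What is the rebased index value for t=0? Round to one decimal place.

Rebased(t=0) = 100.0 / 107.2 × 100 = 93.2836

93.3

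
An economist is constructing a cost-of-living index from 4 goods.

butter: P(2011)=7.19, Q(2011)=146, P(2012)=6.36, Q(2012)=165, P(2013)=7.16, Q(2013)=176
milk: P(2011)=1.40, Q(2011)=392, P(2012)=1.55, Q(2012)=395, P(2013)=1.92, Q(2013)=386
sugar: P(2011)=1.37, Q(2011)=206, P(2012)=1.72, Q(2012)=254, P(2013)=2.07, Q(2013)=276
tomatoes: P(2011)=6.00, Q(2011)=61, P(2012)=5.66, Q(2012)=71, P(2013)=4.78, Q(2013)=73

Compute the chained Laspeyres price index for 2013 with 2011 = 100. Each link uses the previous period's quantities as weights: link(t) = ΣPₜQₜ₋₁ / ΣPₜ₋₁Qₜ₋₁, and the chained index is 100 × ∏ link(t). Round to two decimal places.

Link 2011→2012:
ΣP(2012)Q(2011) = 6.36×146 + 1.55×392 + 1.72×206 + 5.66×61 = 928.56 + 607.6 + 354.32 + 345.26 = 2235.74
ΣP(2011)Q(2011) = 7.19×146 + 1.40×392 + 1.37×206 + 6.00×61 = 1049.74 + 548.8 + 282.22 + 366 = 2246.76
link = 2235.74/2246.76 = 0.995095
Link 2012→2013:
ΣP(2013)Q(2012) = 7.16×165 + 1.92×395 + 2.07×254 + 4.78×71 = 1181.4 + 758.4 + 525.78 + 339.38 = 2804.96
ΣP(2012)Q(2012) = 6.36×165 + 1.55×395 + 1.72×254 + 5.66×71 = 1049.4 + 612.25 + 436.88 + 401.86 = 2500.39
link = 2804.96/2500.39 = 1.121809
Chained index = 100 × 0.995095 × 1.121809 = 111.6307

111.63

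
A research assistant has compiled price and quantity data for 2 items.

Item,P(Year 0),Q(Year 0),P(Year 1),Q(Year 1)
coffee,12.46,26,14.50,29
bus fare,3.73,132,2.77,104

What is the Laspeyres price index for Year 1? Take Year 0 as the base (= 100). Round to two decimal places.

90.97

Laspeyres price index uses base-period quantities as weights.
ΣP(Year 1)·Q(Year 0) = 14.50×26 + 2.77×132 = 377 + 365.64 = 742.64
ΣP(Year 0)·Q(Year 0) = 12.46×26 + 3.73×132 = 323.96 + 492.36 = 816.32
Index = 742.64 / 816.32 × 100 = 90.9741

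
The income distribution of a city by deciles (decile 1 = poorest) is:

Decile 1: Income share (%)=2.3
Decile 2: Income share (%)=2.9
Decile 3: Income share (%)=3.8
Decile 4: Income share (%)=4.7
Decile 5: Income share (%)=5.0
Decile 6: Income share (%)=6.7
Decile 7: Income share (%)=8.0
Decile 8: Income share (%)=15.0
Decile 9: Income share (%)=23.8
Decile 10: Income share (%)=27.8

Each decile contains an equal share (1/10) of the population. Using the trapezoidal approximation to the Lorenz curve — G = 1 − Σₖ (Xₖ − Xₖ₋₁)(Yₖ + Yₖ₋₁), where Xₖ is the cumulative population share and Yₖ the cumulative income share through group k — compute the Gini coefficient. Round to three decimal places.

0.443

Cumulative income shares Yₖ: 0.0230, 0.0520, 0.0900, 0.1370, 0.1870, 0.2540, 0.3340, 0.4840, 0.7220, 1.0000
Σ (Xₖ−Xₖ₋₁)(Yₖ+Yₖ₋₁) = (1/10)(0.0230+0.0000) + (1/10)(0.0520+0.0230) + (1/10)(0.0900+0.0520) + (1/10)(0.1370+0.0900) + (1/10)(0.1870+0.1370) + (1/10)(0.2540+0.1870) + (1/10)(0.3340+0.2540) + (1/10)(0.4840+0.3340) + (1/10)(0.7220+0.4840) + (1/10)(1.0000+0.7220)
  = 0.0023 + 0.0075 + 0.0142 + 0.0227 + 0.0324 + 0.0441 + 0.0588 + 0.0818 + 0.1206 + 0.1722 = 0.5566
G = 1 − 0.5566 = 0.4434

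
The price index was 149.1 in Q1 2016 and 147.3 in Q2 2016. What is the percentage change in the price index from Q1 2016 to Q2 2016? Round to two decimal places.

-1.21%

Change = (147.3 − 149.1) / 149.1 × 100
       = -1.8 / 149.1 × 100 = -1.2072%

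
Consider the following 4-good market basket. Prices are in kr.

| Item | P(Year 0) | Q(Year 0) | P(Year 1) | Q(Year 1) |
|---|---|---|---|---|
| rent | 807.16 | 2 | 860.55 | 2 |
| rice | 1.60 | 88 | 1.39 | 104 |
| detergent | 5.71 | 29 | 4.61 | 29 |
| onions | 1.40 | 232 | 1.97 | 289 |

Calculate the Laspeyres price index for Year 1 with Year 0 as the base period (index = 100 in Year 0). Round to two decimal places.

108.40

Laspeyres price index uses base-period quantities as weights.
ΣP(Year 1)·Q(Year 0) = 860.55×2 + 1.39×88 + 4.61×29 + 1.97×232 = 1721.1 + 122.32 + 133.69 + 457.04 = 2434.15
ΣP(Year 0)·Q(Year 0) = 807.16×2 + 1.60×88 + 5.71×29 + 1.40×232 = 1614.32 + 140.8 + 165.59 + 324.8 = 2245.51
Index = 2434.15 / 2245.51 × 100 = 108.4008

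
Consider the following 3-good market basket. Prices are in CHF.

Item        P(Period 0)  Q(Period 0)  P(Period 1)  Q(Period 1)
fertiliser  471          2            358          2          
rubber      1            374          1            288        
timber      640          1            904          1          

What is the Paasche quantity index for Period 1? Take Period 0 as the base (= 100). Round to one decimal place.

Paasche quantity index uses current-period prices as weights.
ΣP(Period 1)·Q(Period 1) = 358×2 + 1×288 + 904×1 = 716 + 288 + 904 = 1908
ΣP(Period 1)·Q(Period 0) = 358×2 + 1×374 + 904×1 = 716 + 374 + 904 = 1994
Index = 1908 / 1994 × 100 = 95.6871

95.7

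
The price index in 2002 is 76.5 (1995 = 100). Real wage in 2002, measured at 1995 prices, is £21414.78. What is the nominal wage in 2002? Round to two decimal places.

16382.31

Nominal = Real × (Index/100) = 21414.78 × (76.5/100)
        = 21414.78 × 0.765 = 16382.3067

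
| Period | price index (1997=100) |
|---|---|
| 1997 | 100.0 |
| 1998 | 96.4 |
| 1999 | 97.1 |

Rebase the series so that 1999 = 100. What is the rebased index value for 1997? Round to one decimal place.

Rebased(1997) = 100.0 / 97.1 × 100 = 102.9866

103.0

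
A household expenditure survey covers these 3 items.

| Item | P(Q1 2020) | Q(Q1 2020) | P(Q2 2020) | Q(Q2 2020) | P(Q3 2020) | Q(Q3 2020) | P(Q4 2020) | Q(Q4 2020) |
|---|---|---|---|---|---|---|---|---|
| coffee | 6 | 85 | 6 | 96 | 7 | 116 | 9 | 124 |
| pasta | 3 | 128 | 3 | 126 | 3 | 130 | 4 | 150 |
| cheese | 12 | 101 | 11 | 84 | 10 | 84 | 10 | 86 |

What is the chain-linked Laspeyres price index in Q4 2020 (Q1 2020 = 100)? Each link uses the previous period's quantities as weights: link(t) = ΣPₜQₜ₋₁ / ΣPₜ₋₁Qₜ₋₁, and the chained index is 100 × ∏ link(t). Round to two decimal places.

112.80

Link Q1 2020→Q2 2020:
ΣP(Q2 2020)Q(Q1 2020) = 6×85 + 3×128 + 11×101 = 510 + 384 + 1111 = 2005
ΣP(Q1 2020)Q(Q1 2020) = 6×85 + 3×128 + 12×101 = 510 + 384 + 1212 = 2106
link = 2005/2106 = 0.952042
Link Q2 2020→Q3 2020:
ΣP(Q3 2020)Q(Q2 2020) = 7×96 + 3×126 + 10×84 = 672 + 378 + 840 = 1890
ΣP(Q2 2020)Q(Q2 2020) = 6×96 + 3×126 + 11×84 = 576 + 378 + 924 = 1878
link = 1890/1878 = 1.006390
Link Q3 2020→Q4 2020:
ΣP(Q4 2020)Q(Q3 2020) = 9×116 + 4×130 + 10×84 = 1044 + 520 + 840 = 2404
ΣP(Q3 2020)Q(Q3 2020) = 7×116 + 3×130 + 10×84 = 812 + 390 + 840 = 2042
link = 2404/2042 = 1.177277
Chained index = 100 × 0.952042 × 1.006390 × 1.177277 = 112.7979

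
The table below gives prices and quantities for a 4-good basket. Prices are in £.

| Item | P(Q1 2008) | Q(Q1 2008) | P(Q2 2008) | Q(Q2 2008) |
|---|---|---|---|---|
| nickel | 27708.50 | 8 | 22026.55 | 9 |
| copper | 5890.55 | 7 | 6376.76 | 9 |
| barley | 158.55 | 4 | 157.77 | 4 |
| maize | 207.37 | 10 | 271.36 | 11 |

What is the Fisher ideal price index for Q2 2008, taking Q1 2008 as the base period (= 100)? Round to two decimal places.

Laspeyres component (base-period weights):
ΣP(Q2 2008)Q(Q1 2008) = 22026.55×8 + 6376.76×7 + 157.77×4 + 271.36×10 = 176212.4 + 44637.32 + 631.08 + 2713.6 = 224194.4
ΣP(Q1 2008)Q(Q1 2008) = 27708.50×8 + 5890.55×7 + 158.55×4 + 207.37×10 = 221668 + 41233.85 + 634.2 + 2073.7 = 265609.75
L = 224194.4 / 265609.75 × 100 = 84.4074
Paasche component (current-period weights):
ΣP(Q2 2008)Q(Q2 2008) = 22026.55×9 + 6376.76×9 + 157.77×4 + 271.36×11 = 198238.95 + 57390.84 + 631.08 + 2984.96 = 259245.83
ΣP(Q1 2008)Q(Q2 2008) = 27708.50×9 + 5890.55×9 + 158.55×4 + 207.37×11 = 249376.5 + 53014.95 + 634.2 + 2281.07 = 305306.72
P = 259245.83 / 305306.72 × 100 = 84.9132
Fisher = √(L × P) = √(84.4074 × 84.9132) = 84.6600

84.66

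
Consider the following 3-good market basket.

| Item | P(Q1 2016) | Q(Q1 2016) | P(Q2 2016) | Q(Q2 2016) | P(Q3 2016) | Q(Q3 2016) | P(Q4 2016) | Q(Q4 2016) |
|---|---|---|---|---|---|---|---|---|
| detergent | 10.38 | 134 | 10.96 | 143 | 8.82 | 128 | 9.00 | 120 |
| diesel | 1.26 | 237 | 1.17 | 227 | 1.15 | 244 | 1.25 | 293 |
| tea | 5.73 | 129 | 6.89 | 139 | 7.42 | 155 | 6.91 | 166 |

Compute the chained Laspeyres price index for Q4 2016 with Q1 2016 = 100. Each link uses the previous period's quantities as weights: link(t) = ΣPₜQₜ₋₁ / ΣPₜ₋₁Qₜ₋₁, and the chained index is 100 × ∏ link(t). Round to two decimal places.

98.05

Link Q1 2016→Q2 2016:
ΣP(Q2 2016)Q(Q1 2016) = 10.96×134 + 1.17×237 + 6.89×129 = 1468.64 + 277.29 + 888.81 = 2634.74
ΣP(Q1 2016)Q(Q1 2016) = 10.38×134 + 1.26×237 + 5.73×129 = 1390.92 + 298.62 + 739.17 = 2428.71
link = 2634.74/2428.71 = 1.084831
Link Q2 2016→Q3 2016:
ΣP(Q3 2016)Q(Q2 2016) = 8.82×143 + 1.15×227 + 7.42×139 = 1261.26 + 261.05 + 1031.38 = 2553.69
ΣP(Q2 2016)Q(Q2 2016) = 10.96×143 + 1.17×227 + 6.89×139 = 1567.28 + 265.59 + 957.71 = 2790.58
link = 2553.69/2790.58 = 0.915111
Link Q3 2016→Q4 2016:
ΣP(Q4 2016)Q(Q3 2016) = 9.00×128 + 1.25×244 + 6.91×155 = 1152 + 305 + 1071.05 = 2528.05
ΣP(Q3 2016)Q(Q3 2016) = 8.82×128 + 1.15×244 + 7.42×155 = 1128.96 + 280.6 + 1150.1 = 2559.66
link = 2528.05/2559.66 = 0.987651
Chained index = 100 × 1.084831 × 0.915111 × 0.987651 = 98.0481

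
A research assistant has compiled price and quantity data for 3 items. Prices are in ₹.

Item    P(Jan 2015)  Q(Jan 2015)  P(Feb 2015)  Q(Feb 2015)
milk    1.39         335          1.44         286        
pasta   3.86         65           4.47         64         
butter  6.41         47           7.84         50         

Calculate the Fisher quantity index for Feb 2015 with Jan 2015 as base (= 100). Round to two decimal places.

95.15

Laspeyres component (base-period weights):
ΣP(Jan 2015)Q(Feb 2015) = 1.39×286 + 3.86×64 + 6.41×50 = 397.54 + 247.04 + 320.5 = 965.08
ΣP(Jan 2015)Q(Jan 2015) = 1.39×335 + 3.86×65 + 6.41×47 = 465.65 + 250.9 + 301.27 = 1017.82
L = 965.08 / 1017.82 × 100 = 94.8183
Paasche component (current-period weights):
ΣP(Feb 2015)Q(Feb 2015) = 1.44×286 + 4.47×64 + 7.84×50 = 411.84 + 286.08 + 392 = 1089.92
ΣP(Feb 2015)Q(Jan 2015) = 1.44×335 + 4.47×65 + 7.84×47 = 482.4 + 290.55 + 368.48 = 1141.43
P = 1089.92 / 1141.43 × 100 = 95.4872
Fisher = √(L × P) = √(94.8183 × 95.4872) = 95.1522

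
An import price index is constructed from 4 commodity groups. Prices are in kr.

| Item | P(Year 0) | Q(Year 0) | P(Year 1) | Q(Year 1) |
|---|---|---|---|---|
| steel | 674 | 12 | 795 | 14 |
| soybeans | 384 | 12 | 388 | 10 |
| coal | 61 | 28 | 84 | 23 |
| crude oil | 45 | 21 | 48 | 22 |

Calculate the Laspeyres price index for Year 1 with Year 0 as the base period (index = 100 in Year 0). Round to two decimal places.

Laspeyres price index uses base-period quantities as weights.
ΣP(Year 1)·Q(Year 0) = 795×12 + 388×12 + 84×28 + 48×21 = 9540 + 4656 + 2352 + 1008 = 17556
ΣP(Year 0)·Q(Year 0) = 674×12 + 384×12 + 61×28 + 45×21 = 8088 + 4608 + 1708 + 945 = 15349
Index = 17556 / 15349 × 100 = 114.3788

114.38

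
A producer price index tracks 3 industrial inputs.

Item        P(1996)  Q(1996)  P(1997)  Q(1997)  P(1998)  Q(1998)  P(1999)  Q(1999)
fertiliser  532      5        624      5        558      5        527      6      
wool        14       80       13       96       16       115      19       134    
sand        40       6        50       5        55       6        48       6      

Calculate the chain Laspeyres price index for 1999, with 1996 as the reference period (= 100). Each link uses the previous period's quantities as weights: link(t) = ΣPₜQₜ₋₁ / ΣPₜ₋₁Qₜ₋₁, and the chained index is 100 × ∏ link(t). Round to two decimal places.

Link 1996→1997:
ΣP(1997)Q(1996) = 624×5 + 13×80 + 50×6 = 3120 + 1040 + 300 = 4460
ΣP(1996)Q(1996) = 532×5 + 14×80 + 40×6 = 2660 + 1120 + 240 = 4020
link = 4460/4020 = 1.109453
Link 1997→1998:
ΣP(1998)Q(1997) = 558×5 + 16×96 + 55×5 = 2790 + 1536 + 275 = 4601
ΣP(1997)Q(1997) = 624×5 + 13×96 + 50×5 = 3120 + 1248 + 250 = 4618
link = 4601/4618 = 0.996319
Link 1998→1999:
ΣP(1999)Q(1998) = 527×5 + 19×115 + 48×6 = 2635 + 2185 + 288 = 5108
ΣP(1998)Q(1998) = 558×5 + 16×115 + 55×6 = 2790 + 1840 + 330 = 4960
link = 5108/4960 = 1.029839
Chained index = 100 × 1.109453 × 0.996319 × 1.029839 = 113.8351

113.84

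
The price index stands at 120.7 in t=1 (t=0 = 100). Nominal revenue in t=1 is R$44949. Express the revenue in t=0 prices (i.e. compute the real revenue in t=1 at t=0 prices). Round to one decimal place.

Real = Nominal ÷ (Index/100) = 44949 ÷ (120.7/100)
     = 44949 ÷ 1.207 = 37240.2651

37240.3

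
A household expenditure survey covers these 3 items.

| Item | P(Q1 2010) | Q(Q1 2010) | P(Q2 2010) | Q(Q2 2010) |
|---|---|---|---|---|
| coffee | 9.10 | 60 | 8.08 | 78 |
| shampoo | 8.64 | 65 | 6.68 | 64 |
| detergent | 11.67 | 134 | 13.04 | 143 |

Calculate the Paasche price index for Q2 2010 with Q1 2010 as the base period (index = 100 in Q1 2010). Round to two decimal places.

Paasche price index uses current-period quantities as weights.
ΣP(Q2 2010)·Q(Q2 2010) = 8.08×78 + 6.68×64 + 13.04×143 = 630.24 + 427.52 + 1864.72 = 2922.48
ΣP(Q1 2010)·Q(Q2 2010) = 9.10×78 + 8.64×64 + 11.67×143 = 709.8 + 552.96 + 1668.81 = 2931.57
Index = 2922.48 / 2931.57 × 100 = 99.6899

99.69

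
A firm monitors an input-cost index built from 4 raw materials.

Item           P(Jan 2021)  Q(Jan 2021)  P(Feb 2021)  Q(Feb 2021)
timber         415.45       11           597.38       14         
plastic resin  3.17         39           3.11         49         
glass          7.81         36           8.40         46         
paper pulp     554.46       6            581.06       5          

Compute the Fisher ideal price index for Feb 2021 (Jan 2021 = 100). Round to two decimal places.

Laspeyres component (base-period weights):
ΣP(Feb 2021)Q(Jan 2021) = 597.38×11 + 3.11×39 + 8.40×36 + 581.06×6 = 6571.18 + 121.29 + 302.4 + 3486.36 = 10481.23
ΣP(Jan 2021)Q(Jan 2021) = 415.45×11 + 3.17×39 + 7.81×36 + 554.46×6 = 4569.95 + 123.63 + 281.16 + 3326.76 = 8301.5
L = 10481.23 / 8301.5 × 100 = 126.2571
Paasche component (current-period weights):
ΣP(Feb 2021)Q(Feb 2021) = 597.38×14 + 3.11×49 + 8.40×46 + 581.06×5 = 8363.32 + 152.39 + 386.4 + 2905.3 = 11807.41
ΣP(Jan 2021)Q(Feb 2021) = 415.45×14 + 3.17×49 + 7.81×46 + 554.46×5 = 5816.3 + 155.33 + 359.26 + 2772.3 = 9103.19
P = 11807.41 / 9103.19 × 100 = 129.7063
Fisher = √(L × P) = √(126.2571 × 129.7063) = 127.9701

127.97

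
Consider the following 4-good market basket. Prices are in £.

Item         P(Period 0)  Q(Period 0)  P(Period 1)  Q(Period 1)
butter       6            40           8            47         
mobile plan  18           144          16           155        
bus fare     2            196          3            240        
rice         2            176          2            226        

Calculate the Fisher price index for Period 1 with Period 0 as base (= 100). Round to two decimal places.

Laspeyres component (base-period weights):
ΣP(Period 1)Q(Period 0) = 8×40 + 16×144 + 3×196 + 2×176 = 320 + 2304 + 588 + 352 = 3564
ΣP(Period 0)Q(Period 0) = 6×40 + 18×144 + 2×196 + 2×176 = 240 + 2592 + 392 + 352 = 3576
L = 3564 / 3576 × 100 = 99.6644
Paasche component (current-period weights):
ΣP(Period 1)Q(Period 1) = 8×47 + 16×155 + 3×240 + 2×226 = 376 + 2480 + 720 + 452 = 4028
ΣP(Period 0)Q(Period 1) = 6×47 + 18×155 + 2×240 + 2×226 = 282 + 2790 + 480 + 452 = 4004
P = 4028 / 4004 × 100 = 100.5994
Fisher = √(L × P) = √(99.6644 × 100.5994) = 100.1308

100.13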